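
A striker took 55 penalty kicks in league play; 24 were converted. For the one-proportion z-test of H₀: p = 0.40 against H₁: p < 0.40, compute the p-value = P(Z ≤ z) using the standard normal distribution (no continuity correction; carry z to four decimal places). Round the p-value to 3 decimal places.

p̂ = 24/55 = 0.43636.
Under H₀, SE = √(p₀(1−p₀)/n) = √(0.40·0.60/55) = √0.004363636 = 0.066058.
Test statistic (full precision, shown to 4 dp): z = (24/55 − 0.40)/SE₀ ≈ 0.5505.
From the standard normal, P(Z ≤ z) = 0.709.

p-value = 0.709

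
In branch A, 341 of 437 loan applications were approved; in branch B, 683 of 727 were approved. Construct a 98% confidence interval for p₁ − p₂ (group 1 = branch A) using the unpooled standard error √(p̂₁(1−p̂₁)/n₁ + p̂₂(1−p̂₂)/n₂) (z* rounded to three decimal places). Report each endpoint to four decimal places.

p̂₁ = 0.78032, p̂₂ = 0.93948, so the observed difference is -0.15916.
Unpooled SE = √(p̂₁(1−p̂₁)/n₁ + p̂₂(1−p̂₂)/n₂) = √(0.000392267 + 0.000078211) = 0.021691.
z* = 2.326 at the 98% level. Margin of error = 0.05045.
Interval: -0.15916 ± 0.05045 → (-0.2096, -0.1087).

(-0.2096, -0.1087)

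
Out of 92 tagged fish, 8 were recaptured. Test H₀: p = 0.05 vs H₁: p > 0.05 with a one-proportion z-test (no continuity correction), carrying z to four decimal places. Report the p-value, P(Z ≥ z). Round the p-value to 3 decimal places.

p-value = 0.052

The sample proportion is 8/92 = 0.08696.
SE₀ = √(0.05·0.95/92) = 0.022722.
Test statistic (full precision, shown to 4 dp): z = (8/92 − 0.05)/SE₀ ≈ 1.6264.
p-value = P(Z ≥ z) with z = 1.6264 → 0.052.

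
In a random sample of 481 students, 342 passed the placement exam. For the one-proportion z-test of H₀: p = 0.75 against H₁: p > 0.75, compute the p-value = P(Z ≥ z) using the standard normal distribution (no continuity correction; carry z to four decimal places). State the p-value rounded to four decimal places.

p-value = 0.9758

p̂ = 342/481 = 0.71102.
SE₀ = √(0.75·0.25/481) = 0.019744.
z = (p̂ − p₀)/SE = (342/481 − 0.75)/0.019744 ≈ -1.9744.
From the standard normal, P(Z ≥ z) = 0.9758.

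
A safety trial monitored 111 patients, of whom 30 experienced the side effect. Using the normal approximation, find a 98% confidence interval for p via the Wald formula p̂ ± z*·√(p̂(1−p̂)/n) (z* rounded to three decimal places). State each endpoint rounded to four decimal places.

The sample proportion is 30/111 = 0.27027.
SE = √(p̂(1−p̂)/n) = √(0.197224/111) = 0.042152.
z* = 2.326 at the 98% level.
Margin = 2.326·0.042152 = 0.09805.
CI: 0.27027 ± 0.09805 = (0.1722, 0.3683).

(0.1722, 0.3683)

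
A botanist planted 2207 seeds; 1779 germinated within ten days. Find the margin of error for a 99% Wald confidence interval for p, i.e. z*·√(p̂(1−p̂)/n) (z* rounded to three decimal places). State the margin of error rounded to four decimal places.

The sample proportion is 1779/2207 = 0.80607.
Standard error of p̂: √(0.156320/2207) = √0.000070829 = 0.008416.
The 99% critical value is z* = 2.576.
ME = 2.576·0.008416 = 0.0217.

ME = 0.0217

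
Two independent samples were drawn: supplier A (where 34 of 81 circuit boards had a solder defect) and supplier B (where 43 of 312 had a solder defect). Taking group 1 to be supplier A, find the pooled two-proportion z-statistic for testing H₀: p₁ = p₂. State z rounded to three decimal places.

Sample proportions: p̂₁ = 34/81 = 0.41975 and p̂₂ = 43/312 = 0.13782.
Pooled p̂ = (34+43)/(81+312) = 77/393 = 0.19593.
SE = √[p̂(1−p̂)(1/n₁+1/n₂)] = √[0.19593·0.80407·(1/81+1/312)] ≈ 0.049496.
z = 0.28193/0.049496 = 5.696.

z = 5.696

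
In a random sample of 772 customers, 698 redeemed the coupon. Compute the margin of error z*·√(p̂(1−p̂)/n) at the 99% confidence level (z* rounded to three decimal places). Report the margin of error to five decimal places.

ME = 0.02729

p̂ = 698/772 = 0.90415.
SE = √(p̂(1−p̂)/n) = √(0.086667/772) = 0.010595.
z* = 2.576 at the 99% level.
ME = 2.576·0.010595 = 0.02729.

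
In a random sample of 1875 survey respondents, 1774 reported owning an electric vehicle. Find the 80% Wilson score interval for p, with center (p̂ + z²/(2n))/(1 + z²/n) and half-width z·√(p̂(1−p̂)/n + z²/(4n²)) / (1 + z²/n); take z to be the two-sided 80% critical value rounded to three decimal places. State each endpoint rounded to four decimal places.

Here p̂ = 1774/1875 = 0.94613 and z = 1.282 (z² = 1.643524).
1 + z²/n = 1.000877.
Adjusted center: (0.94613 + z²/(2n))/1.000877 = 0.94574.
Radicand: p̂(1−p̂)/n + z²/(4n²) = 0.000027181 + 0.000000117 = 0.000027298.
Half-width = z·√(radicand)/denom = 1.282·0.005225/1.000877 = 0.00669.
So the interval runs from 0.9391 to 0.9524.

(0.9391, 0.9524)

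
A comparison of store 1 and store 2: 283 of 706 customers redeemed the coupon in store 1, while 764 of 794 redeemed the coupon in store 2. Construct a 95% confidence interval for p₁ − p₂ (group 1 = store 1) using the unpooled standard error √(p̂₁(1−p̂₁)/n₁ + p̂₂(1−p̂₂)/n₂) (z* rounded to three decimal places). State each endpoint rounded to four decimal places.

(-0.5999, -0.5229)

p̂₁ = 0.40085, p̂₂ = 0.96222, so the observed difference is -0.56137.
Unpooled SE = √(p̂₁(1−p̂₁)/n₁ + p̂₂(1−p̂₂)/n₂) = √(0.000340183 + 0.000045788) = 0.019646.
z* = 1.960 at the 95% level. Margin of error = 0.03851.
Interval: -0.56137 ± 0.03851 → (-0.5999, -0.5229).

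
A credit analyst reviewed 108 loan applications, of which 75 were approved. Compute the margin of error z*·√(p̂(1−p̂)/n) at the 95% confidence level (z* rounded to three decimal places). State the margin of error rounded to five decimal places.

ME = 0.08688

The sample proportion is 75/108 = 0.69444.
Standard error of p̂: √(0.212191/108) = √0.001964735 = 0.044325.
For 95% confidence, z* = 1.960.
Margin of error = z*·SE = 1.960 × 0.044325 = 0.08688.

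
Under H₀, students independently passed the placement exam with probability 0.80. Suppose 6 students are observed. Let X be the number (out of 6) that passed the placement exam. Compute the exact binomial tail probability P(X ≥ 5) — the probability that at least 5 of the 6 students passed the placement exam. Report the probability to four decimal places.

X is binomial with n = 6 and p = 0.80.
P(X ≥ 5) = C(6,5)·0.80^5·0.20^1 + C(6,6)·0.80^6·0.20^0.
= 0.393216 + 0.262144 = 0.6554.

P = 0.6554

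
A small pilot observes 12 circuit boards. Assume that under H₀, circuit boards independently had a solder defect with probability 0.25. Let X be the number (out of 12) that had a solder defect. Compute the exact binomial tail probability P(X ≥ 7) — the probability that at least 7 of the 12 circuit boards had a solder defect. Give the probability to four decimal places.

X is binomial with n = 12 and p = 0.25.
P(X ≥ 7) = Σ_{j=7}^{12} C(12,j)·0.25^j·0.75^{12−j}.
= 0.011471 + 0.002390 + 0.000354 + 0.000035 + 0.000002 + 0.000000 = 0.0143.

P = 0.0143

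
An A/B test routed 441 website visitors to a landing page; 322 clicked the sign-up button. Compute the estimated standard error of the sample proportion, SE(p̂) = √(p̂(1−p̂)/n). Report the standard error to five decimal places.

SE = 0.02114

Sample proportion p̂ = 322/441 = 0.73016.
p̂(1−p̂) = 0.73016·0.26984 = 0.197026.
SE = √(0.197026/441) = 0.02114.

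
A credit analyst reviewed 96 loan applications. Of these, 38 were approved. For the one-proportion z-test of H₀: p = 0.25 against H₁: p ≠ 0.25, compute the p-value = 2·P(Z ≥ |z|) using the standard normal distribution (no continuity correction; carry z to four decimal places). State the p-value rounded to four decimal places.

p-value = 0.0010

Sample proportion p̂ = 38/96 = 0.39583.
Under H₀, SE = √(p₀(1−p₀)/n) = √(0.25·0.75/96) = √0.001953125 = 0.044194.
z = (p̂ − p₀)/SE = (38/96 − 0.25)/0.044194 ≈ 3.2998.
From the standard normal, 2·P(Z ≥ |z|) = 0.0010.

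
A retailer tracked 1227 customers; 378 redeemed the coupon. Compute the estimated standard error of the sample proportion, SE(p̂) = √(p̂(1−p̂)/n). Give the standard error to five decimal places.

Sample proportion p̂ = 378/1227 = 0.30807.
p̂(1−p̂) = 0.30807·0.69193 = 0.213163.
SE = √(0.213163/1227) = 0.01318.

SE = 0.01318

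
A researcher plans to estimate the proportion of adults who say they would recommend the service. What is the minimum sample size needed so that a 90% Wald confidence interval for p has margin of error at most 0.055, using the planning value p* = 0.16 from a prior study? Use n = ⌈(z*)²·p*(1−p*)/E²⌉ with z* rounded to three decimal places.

n = 121

The 90% critical value is z* = 1.645.
p*(1−p*) = 0.1344.
Required n before rounding: 2.706025 × 0.1344 / 0.055² = 120.228.
Rounding up, n = 121.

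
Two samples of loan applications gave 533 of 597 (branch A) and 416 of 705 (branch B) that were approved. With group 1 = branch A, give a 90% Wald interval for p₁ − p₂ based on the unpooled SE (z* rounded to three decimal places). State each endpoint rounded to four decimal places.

(0.2658, 0.3396)

p̂₁ = 533/597 = 0.89280, p̂₂ = 416/705 = 0.59007; p̂₁ − p̂₂ = 0.30273.
SE = √(0.000160319 + 0.000343102) = √0.000503421 = 0.022437.
For 90% confidence, z* = 1.645. Margin = 1.645·0.022437 = 0.03691.
CI: 0.30273 ± 0.03691 = (0.2658, 0.3396).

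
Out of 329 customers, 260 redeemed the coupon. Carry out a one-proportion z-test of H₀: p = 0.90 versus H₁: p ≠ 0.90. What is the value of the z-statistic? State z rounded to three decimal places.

Sample proportion p̂ = 260/329 = 0.79027.
Null standard error: √(0.90·0.10/329) = √0.000273556 = 0.016540.
Test statistic: z = -0.10973/0.016540 = -6.634.

z = -6.634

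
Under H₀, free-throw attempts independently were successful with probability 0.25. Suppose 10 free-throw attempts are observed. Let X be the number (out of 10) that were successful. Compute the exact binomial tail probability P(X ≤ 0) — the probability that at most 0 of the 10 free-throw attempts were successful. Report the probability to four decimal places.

P = 0.0563

X ~ Binomial(n=10, p=0.25).
P(X ≤ 0) = C(10,0)·0.25^0·0.75^10.
= 0.056314 = 0.0563.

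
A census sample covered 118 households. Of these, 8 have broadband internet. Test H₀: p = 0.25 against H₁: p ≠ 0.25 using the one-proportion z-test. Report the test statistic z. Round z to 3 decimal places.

z = -4.571

The sample proportion is 8/118 = 0.06780.
Under H₀, SE = √(p₀(1−p₀)/n) = √(0.25·0.75/118) = √0.001588983 = 0.039862.
z = (p̂ − p₀)/SE = (0.06780 − 0.25)/0.039862 = -4.571.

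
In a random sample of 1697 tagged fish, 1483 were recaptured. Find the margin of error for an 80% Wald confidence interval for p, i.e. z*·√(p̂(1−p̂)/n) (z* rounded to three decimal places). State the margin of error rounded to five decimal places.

ME = 0.01033

The sample proportion is 1483/1697 = 0.87390.
Standard error of p̂: √(0.110202/1697) = √0.000064940 = 0.008059.
z* = 1.282 at the 80% level.
ME = 1.282·0.008059 = 0.01033.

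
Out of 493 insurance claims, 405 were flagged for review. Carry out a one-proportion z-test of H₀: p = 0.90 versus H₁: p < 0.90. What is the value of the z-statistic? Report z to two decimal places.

z = -5.81

p̂ = 405/493 = 0.82150.
SE₀ = √(0.90·0.10/493) = 0.013511.
z = (p̂ − p₀)/SE = (0.82150 − 0.90)/0.013511 = -5.81.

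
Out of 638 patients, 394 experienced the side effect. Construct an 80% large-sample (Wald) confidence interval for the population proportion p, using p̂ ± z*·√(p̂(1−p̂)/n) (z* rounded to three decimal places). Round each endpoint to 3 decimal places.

(0.593, 0.642)

The sample proportion is 394/638 = 0.61755.
SE(p̂) = √(0.61755·0.38245/638) = 0.019240.
z* = 1.282 at the 80% level.
Margin = 1.282·0.019240 = 0.02467.
Interval: 0.61755 ± 0.02467 → (0.593, 0.642).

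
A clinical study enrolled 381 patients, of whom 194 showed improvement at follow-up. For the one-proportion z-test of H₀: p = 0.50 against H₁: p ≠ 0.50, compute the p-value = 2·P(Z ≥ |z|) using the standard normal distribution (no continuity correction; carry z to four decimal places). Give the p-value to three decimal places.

Sample proportion p̂ = 194/381 = 0.50919.
Null standard error: √(0.50·0.50/381) = √0.000656168 = 0.025616.
z = (p̂ − p₀)/SE = (194/381 − 0.50)/0.025616 ≈ 0.3586.
From the standard normal, 2·P(Z ≥ |z|) = 0.720.

p-value = 0.720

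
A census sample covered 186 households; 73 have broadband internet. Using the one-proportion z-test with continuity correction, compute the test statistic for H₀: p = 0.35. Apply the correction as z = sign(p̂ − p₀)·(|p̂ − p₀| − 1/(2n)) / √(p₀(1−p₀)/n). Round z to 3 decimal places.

With x = 73 successes in n = 186, p̂ = 0.39247. p̂ − p₀ = 0.042473.
1/(2n) = 0.002688.
Corrected numerator: |0.042473| − 0.002688 = 0.039785.
SE₀ = √(0.35·0.65/186) = 0.034973.
z = (+)0.039785/0.034973 = 1.138.

z = 1.138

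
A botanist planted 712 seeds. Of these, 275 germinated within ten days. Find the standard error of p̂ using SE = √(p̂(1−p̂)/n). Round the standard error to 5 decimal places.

SE = 0.01825

Sample proportion p̂ = 275/712 = 0.38624.
p̂(1−p̂) = 0.237059.
Dividing by n and taking the root: √0.000332948 = 0.01825.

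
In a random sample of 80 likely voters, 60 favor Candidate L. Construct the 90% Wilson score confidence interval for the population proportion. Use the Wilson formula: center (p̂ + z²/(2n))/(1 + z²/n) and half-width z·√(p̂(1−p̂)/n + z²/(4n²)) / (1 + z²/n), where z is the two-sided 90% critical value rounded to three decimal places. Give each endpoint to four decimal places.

(0.6631, 0.8206)

Here p̂ = 60/80 = 0.75000 and z = 1.645 (z² = 2.706025).
Denominator 1 + z²/n = 1 + 2.706025/80 = 1.033825.
Center = (0.75000 + 0.016913)/1.033825 = 0.74182.
Radicand: p̂(1−p̂)/n + z²/(4n²) = 0.002343750 + 0.000105704 = 0.002449454.
Half-width = z·√(radicand)/denom = 1.645·0.049492/1.033825 = 0.07875.
So the interval runs from 0.6631 to 0.8206.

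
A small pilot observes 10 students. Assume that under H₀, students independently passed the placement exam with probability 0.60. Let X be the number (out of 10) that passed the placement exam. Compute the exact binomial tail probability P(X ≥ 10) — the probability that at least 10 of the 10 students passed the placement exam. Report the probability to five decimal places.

X is binomial with n = 10 and p = 0.60.
P(X ≥ 10) = C(10,10)·0.60^10·0.40^0.
= 0.006047 = 0.00605.

P = 0.00605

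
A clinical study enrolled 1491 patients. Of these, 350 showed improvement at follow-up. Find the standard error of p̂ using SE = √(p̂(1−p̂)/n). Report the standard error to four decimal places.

SE = 0.0110

p̂ = 350/1491 = 0.23474.
p̂(1−p̂) = 0.179637.
SE = √(0.179637/1491) = 0.0110.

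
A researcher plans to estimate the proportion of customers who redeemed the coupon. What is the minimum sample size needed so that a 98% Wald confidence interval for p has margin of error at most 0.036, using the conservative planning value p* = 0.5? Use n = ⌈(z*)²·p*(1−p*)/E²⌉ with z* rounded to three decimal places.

n = 1044

The 98% critical value is z* = 2.326.
p*(1−p*) = 0.2500.
(z*)²·p*(1−p*)/E² = 5.410276·0.2500/0.001296 = 1043.649.
⌈1043.649⌉ = 1044.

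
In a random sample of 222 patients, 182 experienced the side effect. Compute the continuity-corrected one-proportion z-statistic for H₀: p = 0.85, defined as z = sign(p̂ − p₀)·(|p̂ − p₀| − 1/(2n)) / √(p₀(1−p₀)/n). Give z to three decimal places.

p̂ = 182/222 = 0.81982. p̂ − p₀ = -0.030180.
1/(2n) = 0.002252.
Corrected numerator: |-0.030180| − 0.002252 = 0.027928.
SE₀ = √(0.85·0.15/222) = 0.023965.
z = (−)0.027928/0.023965 = -1.165.

z = -1.165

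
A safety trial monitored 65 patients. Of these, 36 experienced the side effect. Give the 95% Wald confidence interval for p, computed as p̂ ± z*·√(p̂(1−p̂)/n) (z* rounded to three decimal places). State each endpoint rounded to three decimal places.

(0.433, 0.675)

Sample proportion p̂ = 36/65 = 0.55385.
Standard error of p̂: √(0.247101/65) = √0.003801548 = 0.061657.
z* = 1.960 at the 95% level.
Margin of error: 1.960 × 0.061657 = 0.12085.
Interval: 0.55385 ± 0.12085 → (0.433, 0.675).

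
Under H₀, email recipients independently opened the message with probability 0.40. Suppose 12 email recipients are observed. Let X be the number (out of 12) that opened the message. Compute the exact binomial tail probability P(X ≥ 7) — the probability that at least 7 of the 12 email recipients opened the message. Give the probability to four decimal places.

X is binomial with n = 12 and p = 0.40.
P(X ≥ 7) = Σ_{j=7}^{12} C(12,j)·0.40^j·0.60^{12−j}.
= 0.100902 + 0.042043 + 0.012457 + 0.002491 + 0.000302 + 0.000017 = 0.1582.

P = 0.1582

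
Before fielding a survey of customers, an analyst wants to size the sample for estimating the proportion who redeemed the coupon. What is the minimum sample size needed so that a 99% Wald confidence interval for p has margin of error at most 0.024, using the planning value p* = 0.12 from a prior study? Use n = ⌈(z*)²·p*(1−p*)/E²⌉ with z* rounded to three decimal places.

n = 1217

z* = 2.576 at the 99% level.
p*(1−p*) = 0.12·0.88 = 0.1056.
(z*)²·p*(1−p*)/E² = 6.635776·0.1056/0.000576 = 1216.559.
Rounding up, n = 1217.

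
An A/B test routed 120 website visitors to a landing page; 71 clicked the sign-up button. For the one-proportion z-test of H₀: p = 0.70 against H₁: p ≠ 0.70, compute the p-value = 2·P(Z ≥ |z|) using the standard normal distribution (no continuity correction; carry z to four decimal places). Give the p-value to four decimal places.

The sample proportion is 71/120 = 0.59167.
Null standard error: √(0.70·0.30/120) = √0.001750000 = 0.041833.
z = (p̂ − p₀)/SE = (71/120 − 0.70)/0.041833 ≈ -2.5897.
p-value = 2·P(Z ≥ |z|) with z = -2.5897 → 0.0096.

p-value = 0.0096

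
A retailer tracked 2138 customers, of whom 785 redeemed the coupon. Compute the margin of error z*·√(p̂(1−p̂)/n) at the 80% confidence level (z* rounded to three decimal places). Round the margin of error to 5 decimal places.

Sample proportion p̂ = 785/2138 = 0.36717.
SE = √(p̂(1−p̂)/n) = √(0.232355/2138) = 0.010425.
The 80% critical value is z* = 1.282.
So ME = 0.01336.

ME = 0.01336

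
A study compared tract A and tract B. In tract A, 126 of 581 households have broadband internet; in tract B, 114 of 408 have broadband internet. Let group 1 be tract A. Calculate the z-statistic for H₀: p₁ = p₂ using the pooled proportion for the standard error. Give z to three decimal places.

z = -2.259

p̂₁ = 126/581 = 0.21687, p̂₂ = 114/408 = 0.27941.
Pooling: p̂ = 240/989 = 0.24267.
SE = √[p̂(1−p̂)(1/n₁+1/n₂)] = √[0.24267·0.75733·(1/581+1/408)] ≈ 0.027690.
z = -0.06254/0.027690 = -2.259.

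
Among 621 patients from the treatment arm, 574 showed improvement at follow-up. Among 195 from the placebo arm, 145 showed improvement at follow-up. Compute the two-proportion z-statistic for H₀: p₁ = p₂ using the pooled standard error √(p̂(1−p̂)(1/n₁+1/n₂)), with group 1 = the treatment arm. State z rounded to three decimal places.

Sample proportions: p̂₁ = 574/621 = 0.92432 and p̂₂ = 145/195 = 0.74359.
Pooling: p̂ = 719/816 = 0.88113.
SE = √[p̂(1−p̂)(1/n₁+1/n₂)] = √[0.88113·0.11887·(1/621+1/195)] ≈ 0.026567.
z = 0.18073/0.026567 = 6.803.

z = 6.803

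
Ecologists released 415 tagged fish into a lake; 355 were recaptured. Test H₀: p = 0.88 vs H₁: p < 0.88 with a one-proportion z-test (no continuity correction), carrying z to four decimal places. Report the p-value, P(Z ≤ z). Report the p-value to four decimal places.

p-value = 0.0617

With x = 355 successes in n = 415, p̂ = 0.85542.
Null standard error: √(0.88·0.12/415) = √0.000254458 = 0.015952.
z = (p̂ − p₀)/SE = (355/415 − 0.88)/0.015952 ≈ -1.5408.
p-value = P(Z ≤ z) with z = -1.5408 → 0.0617.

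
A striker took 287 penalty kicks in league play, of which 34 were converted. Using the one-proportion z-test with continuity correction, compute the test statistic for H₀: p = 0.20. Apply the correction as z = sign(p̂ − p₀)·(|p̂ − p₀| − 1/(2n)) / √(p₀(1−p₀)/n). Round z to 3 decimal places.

The sample proportion is 34/287 = 0.11847. p̂ − p₀ = -0.081533.
Continuity correction 1/(2n) = 1/574 = 0.001742.
Corrected numerator: |-0.081533| − 0.001742 = 0.079791.
Under H₀, SE = √(p₀(1−p₀)/n) = √(0.20·0.80/287) = √0.000557491 = 0.023611.
z = (−)0.079791/0.023611 = -3.379.

z = -3.379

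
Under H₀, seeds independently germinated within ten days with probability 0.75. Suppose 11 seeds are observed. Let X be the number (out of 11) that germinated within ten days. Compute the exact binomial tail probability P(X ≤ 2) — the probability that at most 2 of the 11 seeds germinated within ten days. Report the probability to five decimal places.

P = 0.00013

X ~ Binomial(n=11, p=0.75).
P(X ≤ 2) = C(11,0)·0.75^0·0.25^11 + C(11,1)·0.75^1·0.25^10 + C(11,2)·0.75^2·0.25^9.
= 0.000000 + 0.000008 + 0.000118 = 0.00013.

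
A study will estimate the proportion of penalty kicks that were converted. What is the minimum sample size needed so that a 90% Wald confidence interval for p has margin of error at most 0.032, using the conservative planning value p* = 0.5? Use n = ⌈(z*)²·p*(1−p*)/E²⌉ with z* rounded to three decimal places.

The 90% critical value is z* = 1.645.
p*(1−p*) = 0.2500.
(z*)²·p*(1−p*)/E² = 2.706025·0.2500/0.001024 = 660.651.
Rounding up, n = 661.

n = 661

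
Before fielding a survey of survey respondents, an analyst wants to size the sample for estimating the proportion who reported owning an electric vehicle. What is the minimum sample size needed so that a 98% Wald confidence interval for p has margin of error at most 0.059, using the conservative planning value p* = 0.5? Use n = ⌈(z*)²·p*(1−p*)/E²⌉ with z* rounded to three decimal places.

The 98% critical value is z* = 2.326.
p*(1−p*) = 0.2500.
Required n before rounding: 5.410276 × 0.2500 / 0.059² = 388.558.
Rounding up, n = 389.

n = 389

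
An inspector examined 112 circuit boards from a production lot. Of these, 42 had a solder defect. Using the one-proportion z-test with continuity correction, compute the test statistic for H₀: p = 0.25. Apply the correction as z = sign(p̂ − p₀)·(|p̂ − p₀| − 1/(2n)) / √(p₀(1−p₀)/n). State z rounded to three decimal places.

z = 2.946

p̂ = 42/112 = 0.37500. p̂ − p₀ = 0.125000.
1/(2n) = 0.004464.
Corrected numerator: |0.125000| − 0.004464 = 0.120536.
Null standard error: √(0.25·0.75/112) = √0.001674107 = 0.040916.
z = +0.120536/0.040916 = 2.946.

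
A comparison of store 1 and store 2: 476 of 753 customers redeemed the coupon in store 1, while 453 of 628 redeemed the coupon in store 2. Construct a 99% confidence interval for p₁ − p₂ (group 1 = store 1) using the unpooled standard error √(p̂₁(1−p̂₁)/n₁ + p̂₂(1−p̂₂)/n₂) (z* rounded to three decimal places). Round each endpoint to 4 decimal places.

(-0.1538, -0.0246)

p̂₁ = 476/753 = 0.63214, p̂₂ = 453/628 = 0.72134; p̂₁ − p̂₂ = -0.08920.
Unpooled SE = √(p̂₁(1−p̂₁)/n₁ + p̂₂(1−p̂₂)/n₂) = √(0.000308817 + 0.000320079) = 0.025078.
z* = 2.576 at the 99% level. Margin = 2.576·0.025078 = 0.06460.
CI: -0.08920 ± 0.06460 = (-0.1538, -0.0246).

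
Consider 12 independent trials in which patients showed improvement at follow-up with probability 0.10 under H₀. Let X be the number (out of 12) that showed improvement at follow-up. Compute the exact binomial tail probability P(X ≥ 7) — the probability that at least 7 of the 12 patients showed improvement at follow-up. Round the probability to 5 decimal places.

P = 0.00005

X ~ Binomial(n=12, p=0.10).
P(X ≥ 7) = Σ_{j=7}^{12} C(12,j)·0.10^j·0.90^{12−j}.
= 0.000047 + 0.000003 + 0.000000 + 0.000000 + 0.000000 + 0.000000 = 0.00005.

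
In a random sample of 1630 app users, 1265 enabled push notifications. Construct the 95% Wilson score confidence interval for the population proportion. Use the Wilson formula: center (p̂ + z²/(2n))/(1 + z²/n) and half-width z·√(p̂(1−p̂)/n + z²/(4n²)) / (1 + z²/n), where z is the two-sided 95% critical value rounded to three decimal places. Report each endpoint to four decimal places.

Here p̂ = 1265/1630 = 0.77607 and z = 1.960 (z² = 3.841600).
1 + z²/n = 1.002357.
Adjusted center: (0.77607 + z²/(2n))/1.002357 = 0.77542.
Radicand: p̂(1−p̂)/n + z²/(4n²) = 0.000106616 + 0.000000361 = 0.000106977.
Half-width = z·√(radicand)/denom = 1.960·0.010343/1.002357 = 0.02022.
CI: 0.77542 ± 0.02022 = (0.7552, 0.7956).

(0.7552, 0.7956)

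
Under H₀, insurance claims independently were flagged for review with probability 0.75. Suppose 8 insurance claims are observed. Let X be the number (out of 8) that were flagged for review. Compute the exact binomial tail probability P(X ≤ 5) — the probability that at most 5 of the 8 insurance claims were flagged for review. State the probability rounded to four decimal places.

P = 0.3215

X ~ Binomial(n=8, p=0.75).
P(X ≤ 5) = Σ_{j=0}^{5} C(8,j)·0.75^j·0.25^{8−j}.
= 0.000015 + 0.000366 + 0.003845 + 0.023071 + 0.086517 + 0.207642 = 0.3215.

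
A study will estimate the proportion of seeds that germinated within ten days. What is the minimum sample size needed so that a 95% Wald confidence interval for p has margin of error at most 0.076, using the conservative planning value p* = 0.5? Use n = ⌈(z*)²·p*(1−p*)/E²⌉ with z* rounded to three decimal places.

For 95% confidence, z* = 1.960.
p*(1−p*) = 0.2500.
Required n before rounding: 3.841600 × 0.2500 / 0.076² = 166.274.
⌈166.274⌉ = 167.

n = 167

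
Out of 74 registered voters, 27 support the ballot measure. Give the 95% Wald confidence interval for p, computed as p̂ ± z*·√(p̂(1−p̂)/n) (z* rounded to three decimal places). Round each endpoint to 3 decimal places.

The sample proportion is 27/74 = 0.36486.
SE = √(p̂(1−p̂)/n) = √(0.231738/74) = 0.055961.
z* = 1.960 at the 95% level.
Margin of error: 1.960 × 0.055961 = 0.10968.
CI: 0.36486 ± 0.10968 = (0.255, 0.475).

(0.255, 0.475)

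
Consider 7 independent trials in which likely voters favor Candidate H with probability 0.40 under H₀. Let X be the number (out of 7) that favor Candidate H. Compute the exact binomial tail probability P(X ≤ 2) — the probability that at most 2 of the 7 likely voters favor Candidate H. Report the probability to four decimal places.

P = 0.4199

X is binomial with n = 7 and p = 0.40.
P(X ≤ 2) = C(7,0)·0.40^0·0.60^7 + C(7,1)·0.40^1·0.60^6 + C(7,2)·0.40^2·0.60^5.
= 0.027994 + 0.130637 + 0.261274 = 0.4199.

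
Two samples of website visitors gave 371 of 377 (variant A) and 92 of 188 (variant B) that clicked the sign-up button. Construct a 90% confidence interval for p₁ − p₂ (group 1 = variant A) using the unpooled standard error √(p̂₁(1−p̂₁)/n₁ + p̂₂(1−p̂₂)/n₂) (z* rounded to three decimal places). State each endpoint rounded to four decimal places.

p̂₁ = 371/377 = 0.98408, p̂₂ = 92/188 = 0.48936; p̂₁ − p̂₂ = 0.49472.
SE = √(0.000041543 + 0.001329185) = √0.001370728 = 0.037023.
z* = 1.645 at the 90% level. Margin = 1.645·0.037023 = 0.06090.
So the interval runs from 0.4338 to 0.5556.

(0.4338, 0.5556)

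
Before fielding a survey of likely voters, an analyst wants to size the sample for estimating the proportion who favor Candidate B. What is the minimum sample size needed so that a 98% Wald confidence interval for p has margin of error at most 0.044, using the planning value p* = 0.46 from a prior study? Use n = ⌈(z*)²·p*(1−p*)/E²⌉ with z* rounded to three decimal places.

n = 695

The 98% critical value is z* = 2.326.
p*(1−p*) = 0.46·0.54 = 0.2484.
Required n before rounding: 5.410276 × 0.2484 / 0.044² = 694.170.
Rounding up, n = 695.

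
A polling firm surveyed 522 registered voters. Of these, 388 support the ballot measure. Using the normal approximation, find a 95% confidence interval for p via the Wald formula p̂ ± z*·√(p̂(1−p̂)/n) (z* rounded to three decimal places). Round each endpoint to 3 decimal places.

(0.706, 0.781)

With x = 388 successes in n = 522, p̂ = 0.74330.
SE = √(p̂(1−p̂)/n) = √(0.190808/522) = 0.019119.
For 95% confidence, z* = 1.960.
Margin of error: 1.960 × 0.019119 = 0.03747.
CI: 0.74330 ± 0.03747 = (0.706, 0.781).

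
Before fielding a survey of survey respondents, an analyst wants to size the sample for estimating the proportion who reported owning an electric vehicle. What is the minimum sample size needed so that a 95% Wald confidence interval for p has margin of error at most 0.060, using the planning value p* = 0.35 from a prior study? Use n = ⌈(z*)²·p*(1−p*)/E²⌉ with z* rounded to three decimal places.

The 95% critical value is z* = 1.960.
p*(1−p*) = 0.2275.
(z*)²·p*(1−p*)/E² = 3.841600·0.2275/0.003600 = 242.768.
Rounding up, n = 243.

n = 243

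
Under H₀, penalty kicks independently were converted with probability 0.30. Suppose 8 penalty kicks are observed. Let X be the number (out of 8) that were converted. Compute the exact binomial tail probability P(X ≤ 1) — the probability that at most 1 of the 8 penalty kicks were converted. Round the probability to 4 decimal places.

X is binomial with n = 8 and p = 0.30.
P(X ≤ 1) = C(8,0)·0.30^0·0.70^8 + C(8,1)·0.30^1·0.70^7.
= 0.057648 + 0.197650 = 0.2553.

P = 0.2553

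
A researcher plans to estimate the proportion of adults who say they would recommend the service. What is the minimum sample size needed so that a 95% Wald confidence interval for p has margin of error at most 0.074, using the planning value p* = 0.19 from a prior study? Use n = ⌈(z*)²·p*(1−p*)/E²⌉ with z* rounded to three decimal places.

For 95% confidence, z* = 1.960.
p*(1−p*) = 0.1539.
Required n before rounding: 3.841600 × 0.1539 / 0.074² = 107.966.
⌈107.966⌉ = 108.

n = 108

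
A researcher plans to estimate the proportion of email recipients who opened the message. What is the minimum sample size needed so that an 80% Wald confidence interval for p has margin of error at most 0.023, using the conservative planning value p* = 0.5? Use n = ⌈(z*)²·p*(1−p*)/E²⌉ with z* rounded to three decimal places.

z* = 1.282 at the 80% level.
p*(1−p*) = 0.50·0.50 = 0.2500.
(z*)²·p*(1−p*)/E² = 1.643524·0.2500/0.000529 = 776.713.
Rounding up, n = 777.

n = 777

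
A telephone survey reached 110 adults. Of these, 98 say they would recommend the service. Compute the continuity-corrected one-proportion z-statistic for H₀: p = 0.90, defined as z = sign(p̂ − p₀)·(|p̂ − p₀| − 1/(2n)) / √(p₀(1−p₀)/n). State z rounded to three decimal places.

The sample proportion is 98/110 = 0.89091. p̂ − p₀ = -0.009091.
Continuity correction 1/(2n) = 1/220 = 0.004545.
Corrected numerator: |-0.009091| − 0.004545 = 0.004546.
SE₀ = √(0.90·0.10/110) = 0.028604.
z = (−)0.004546/0.028604 = -0.159.

z = -0.159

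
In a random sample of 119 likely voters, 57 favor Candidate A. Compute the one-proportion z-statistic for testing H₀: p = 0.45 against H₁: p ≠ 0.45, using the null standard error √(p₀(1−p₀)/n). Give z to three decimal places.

With x = 57 successes in n = 119, p̂ = 0.47899.
Under H₀, SE = √(p₀(1−p₀)/n) = √(0.45·0.55/119) = √0.002079832 = 0.045605.
Test statistic: z = 0.02899/0.045605 = 0.636.

z = 0.636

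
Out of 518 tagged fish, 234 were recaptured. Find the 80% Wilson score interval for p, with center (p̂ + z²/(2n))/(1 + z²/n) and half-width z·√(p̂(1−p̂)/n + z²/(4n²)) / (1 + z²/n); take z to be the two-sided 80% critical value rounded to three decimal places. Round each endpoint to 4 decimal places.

(0.4239, 0.4799)

p̂ = 234/518 = 0.45174; z = 1.282, so z² = 1.643524.
Denominator 1 + z²/n = 1 + 1.643524/518 = 1.003173.
Center = (0.45174 + 0.001586)/1.003173 = 0.45189.
Radicand: p̂(1−p̂)/n + z²/(4n²) = 0.000478129 + 0.000001531 = 0.000479660.
Half-width = 1.282·√0.000479660/1.003173 = 0.02799.
CI: 0.45189 ± 0.02799 = (0.4239, 0.4799).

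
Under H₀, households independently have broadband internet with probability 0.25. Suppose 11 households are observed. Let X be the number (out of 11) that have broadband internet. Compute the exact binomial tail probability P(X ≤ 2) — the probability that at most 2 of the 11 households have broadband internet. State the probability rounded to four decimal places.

P = 0.4552

X ~ Binomial(n=11, p=0.25).
P(X ≤ 2) = C(11,0)·0.25^0·0.75^11 + C(11,1)·0.25^1·0.75^10 + C(11,2)·0.25^2·0.75^9.
= 0.042235 + 0.154862 + 0.258104 = 0.4552.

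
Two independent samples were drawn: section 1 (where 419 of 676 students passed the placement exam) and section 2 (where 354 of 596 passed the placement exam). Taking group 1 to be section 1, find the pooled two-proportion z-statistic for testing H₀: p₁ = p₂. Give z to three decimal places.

Sample proportions: p̂₁ = 419/676 = 0.61982 and p̂₂ = 354/596 = 0.59396.
Pooled p̂ = (419+354)/(676+596) = 773/1272 = 0.60770.
Pooled SE = √[0.2383998·0.00315714] ≈ 0.027435.
z = 0.02586/0.027435 = 0.943.

z = 0.943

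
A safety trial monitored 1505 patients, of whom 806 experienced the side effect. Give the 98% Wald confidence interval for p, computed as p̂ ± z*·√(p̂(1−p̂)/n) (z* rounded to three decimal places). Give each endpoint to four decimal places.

(0.5056, 0.5655)

The sample proportion is 806/1505 = 0.53555.
SE(p̂) = √(0.53555·0.46445/1505) = 0.012856.
For 98% confidence, z* = 2.326.
Margin of error: 2.326 × 0.012856 = 0.02990.
CI: 0.53555 ± 0.02990 = (0.5056, 0.5655).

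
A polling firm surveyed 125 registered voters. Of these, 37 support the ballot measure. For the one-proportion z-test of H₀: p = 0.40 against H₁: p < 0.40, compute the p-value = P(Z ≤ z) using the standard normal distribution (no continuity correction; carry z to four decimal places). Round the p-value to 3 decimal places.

With x = 37 successes in n = 125, p̂ = 0.29600.
Under H₀, SE = √(p₀(1−p₀)/n) = √(0.40·0.60/125) = √0.001920000 = 0.043818.
Test statistic (full precision, shown to 4 dp): z = (37/125 − 0.40)/SE₀ ≈ -2.3735.
From the standard normal, P(Z ≤ z) = 0.009.

p-value = 0.009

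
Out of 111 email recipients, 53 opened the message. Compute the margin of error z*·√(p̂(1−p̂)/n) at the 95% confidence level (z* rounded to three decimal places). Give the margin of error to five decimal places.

ME = 0.09292

The sample proportion is 53/111 = 0.47748.
SE(p̂) = √(0.47748·0.52252/111) = 0.047410.
z* = 1.960 at the 95% level.
So ME = 0.09292.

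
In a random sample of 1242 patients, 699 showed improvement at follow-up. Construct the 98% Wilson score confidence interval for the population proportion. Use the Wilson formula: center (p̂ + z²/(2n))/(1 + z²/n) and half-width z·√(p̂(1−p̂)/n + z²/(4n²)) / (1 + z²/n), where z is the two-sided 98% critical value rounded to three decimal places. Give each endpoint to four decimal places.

(0.5299, 0.5952)

p̂ = 699/1242 = 0.56280; z = 2.326, so z² = 5.410276.
1 + z²/n = 1.004356.
Adjusted center: (0.56280 + z²/(2n))/1.004356 = 0.56253.
Radicand: p̂(1−p̂)/n + z²/(4n²) = 0.000198113 + 0.000000877 = 0.000198990.
Half-width = z·√(radicand)/denom = 2.326·0.014106/1.004356 = 0.03267.
So the interval runs from 0.5299 to 0.5952.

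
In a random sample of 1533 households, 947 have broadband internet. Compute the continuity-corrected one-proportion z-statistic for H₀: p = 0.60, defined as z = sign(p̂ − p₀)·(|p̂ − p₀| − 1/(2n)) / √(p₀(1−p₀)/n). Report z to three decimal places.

The sample proportion is 947/1533 = 0.61774. p̂ − p₀ = 0.017743.
Continuity correction 1/(2n) = 1/3066 = 0.000326.
Corrected numerator: |0.017743| − 0.000326 = 0.017417.
SE₀ = √(0.60·0.40/1533) = 0.012512.
z = (+)0.017417/0.012512 = 1.392.

z = 1.392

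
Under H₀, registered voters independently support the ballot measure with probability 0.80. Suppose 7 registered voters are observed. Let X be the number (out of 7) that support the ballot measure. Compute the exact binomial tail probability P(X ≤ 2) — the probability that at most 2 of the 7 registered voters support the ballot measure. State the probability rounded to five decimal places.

X ~ Binomial(n=7, p=0.80).
P(X ≤ 2) = C(7,0)·0.80^0·0.20^7 + C(7,1)·0.80^1·0.20^6 + C(7,2)·0.80^2·0.20^5.
= 0.000013 + 0.000358 + 0.004301 = 0.00467.

P = 0.00467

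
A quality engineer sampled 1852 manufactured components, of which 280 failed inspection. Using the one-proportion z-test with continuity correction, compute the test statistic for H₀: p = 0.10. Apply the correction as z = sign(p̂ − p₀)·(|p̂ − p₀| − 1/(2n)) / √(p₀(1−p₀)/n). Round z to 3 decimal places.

z = 7.304

p̂ = 280/1852 = 0.15119. p̂ − p₀ = 0.051188.
Continuity correction 1/(2n) = 1/3704 = 0.000270.
Corrected numerator: |0.051188| − 0.000270 = 0.050918.
Under H₀, SE = √(p₀(1−p₀)/n) = √(0.10·0.90/1852) = √0.000048596 = 0.006971.
z = +0.050918/0.006971 = 7.304.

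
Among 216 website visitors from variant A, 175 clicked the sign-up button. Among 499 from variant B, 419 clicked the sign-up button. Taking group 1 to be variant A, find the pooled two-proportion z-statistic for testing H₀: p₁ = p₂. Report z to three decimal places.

z = -0.966

Sample proportions: p̂₁ = 175/216 = 0.81019 and p̂₂ = 419/499 = 0.83968.
Pooling: p̂ = 594/715 = 0.83077.
Pooled SE = √[0.1405917·0.00663364] ≈ 0.030539.
z = -0.02949/0.030539 = -0.966.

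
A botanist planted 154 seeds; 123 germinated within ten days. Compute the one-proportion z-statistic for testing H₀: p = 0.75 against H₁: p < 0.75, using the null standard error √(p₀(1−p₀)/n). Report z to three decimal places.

The sample proportion is 123/154 = 0.79870.
SE₀ = √(0.75·0.25/154) = 0.034893.
Test statistic: z = 0.04870/0.034893 = 1.396.

z = 1.396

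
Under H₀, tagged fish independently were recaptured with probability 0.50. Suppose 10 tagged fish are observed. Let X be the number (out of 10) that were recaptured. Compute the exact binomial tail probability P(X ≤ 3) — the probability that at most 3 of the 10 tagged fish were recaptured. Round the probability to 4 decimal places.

P = 0.1719

X is binomial with n = 10 and p = 0.50.
P(X ≤ 3) = C(10,0)·0.50^0·0.50^10 + C(10,1)·0.50^1·0.50^9 + C(10,2)·0.50^2·0.50^8 + C(10,3)·0.50^3·0.50^7.
= 0.000977 + 0.009766 + 0.043945 + 0.117188 = 0.1719.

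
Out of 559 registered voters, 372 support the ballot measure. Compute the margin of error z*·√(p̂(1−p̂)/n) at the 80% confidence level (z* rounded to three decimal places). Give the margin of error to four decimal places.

The sample proportion is 372/559 = 0.66547.
SE = √(p̂(1−p̂)/n) = √(0.222618/559) = 0.019956.
z* = 1.282 at the 80% level.
So ME = 0.0256.

ME = 0.0256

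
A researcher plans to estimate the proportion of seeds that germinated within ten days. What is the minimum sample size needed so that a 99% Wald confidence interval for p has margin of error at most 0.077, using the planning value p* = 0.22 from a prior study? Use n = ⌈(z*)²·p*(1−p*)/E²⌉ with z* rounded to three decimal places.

n = 193

The 99% critical value is z* = 2.576.
p*(1−p*) = 0.1716.
Required n before rounding: 6.635776 × 0.1716 / 0.077² = 192.056.
⌈192.056⌉ = 193.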